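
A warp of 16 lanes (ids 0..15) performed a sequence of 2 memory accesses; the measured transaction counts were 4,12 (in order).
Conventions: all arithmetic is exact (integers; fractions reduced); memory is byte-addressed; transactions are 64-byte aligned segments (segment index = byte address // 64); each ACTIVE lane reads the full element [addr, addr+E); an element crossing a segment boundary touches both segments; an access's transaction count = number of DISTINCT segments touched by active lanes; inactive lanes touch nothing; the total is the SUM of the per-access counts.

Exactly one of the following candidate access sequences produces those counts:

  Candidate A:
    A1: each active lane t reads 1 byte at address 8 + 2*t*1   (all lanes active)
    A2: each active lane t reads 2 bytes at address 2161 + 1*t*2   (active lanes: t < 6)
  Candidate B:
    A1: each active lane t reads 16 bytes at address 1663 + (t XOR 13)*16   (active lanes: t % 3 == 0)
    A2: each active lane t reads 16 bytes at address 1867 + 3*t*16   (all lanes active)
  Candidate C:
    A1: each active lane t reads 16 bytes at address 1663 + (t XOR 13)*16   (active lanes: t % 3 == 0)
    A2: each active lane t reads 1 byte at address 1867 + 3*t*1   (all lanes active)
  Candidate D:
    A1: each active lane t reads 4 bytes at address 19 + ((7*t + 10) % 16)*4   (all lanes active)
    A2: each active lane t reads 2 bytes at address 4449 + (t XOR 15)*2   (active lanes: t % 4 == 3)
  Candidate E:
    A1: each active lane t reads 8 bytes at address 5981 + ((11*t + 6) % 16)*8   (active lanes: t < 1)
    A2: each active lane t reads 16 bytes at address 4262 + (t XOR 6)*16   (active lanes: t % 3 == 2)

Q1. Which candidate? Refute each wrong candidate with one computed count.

A: A1 gives 1 transaction, not 4
C: A2 gives 1 transaction, not 12
D: A1 gives 2 transactions, not 4
E: A1 gives 1 transaction, not 4
B: all counts match (4,12)

Answer: B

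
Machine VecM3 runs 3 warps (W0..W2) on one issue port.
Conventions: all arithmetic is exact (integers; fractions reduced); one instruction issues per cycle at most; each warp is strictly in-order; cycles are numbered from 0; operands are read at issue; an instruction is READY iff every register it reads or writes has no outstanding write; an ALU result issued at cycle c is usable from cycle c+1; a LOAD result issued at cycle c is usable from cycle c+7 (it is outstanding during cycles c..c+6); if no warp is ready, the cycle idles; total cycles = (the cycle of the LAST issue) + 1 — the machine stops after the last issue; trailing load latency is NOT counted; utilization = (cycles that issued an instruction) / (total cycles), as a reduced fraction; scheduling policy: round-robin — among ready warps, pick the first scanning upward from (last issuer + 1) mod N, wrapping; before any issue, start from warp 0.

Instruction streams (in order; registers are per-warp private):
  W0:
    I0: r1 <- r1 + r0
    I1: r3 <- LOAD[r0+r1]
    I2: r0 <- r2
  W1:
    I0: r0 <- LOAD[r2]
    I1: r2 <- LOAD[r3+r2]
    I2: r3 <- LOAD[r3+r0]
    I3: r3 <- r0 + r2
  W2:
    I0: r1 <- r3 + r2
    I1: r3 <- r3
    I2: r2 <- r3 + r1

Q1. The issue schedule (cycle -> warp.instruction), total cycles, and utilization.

cycle 0: W0.I0
cycle 1: W1.I0
cycle 2: W2.I0
cycle 3: W0.I1
cycle 4: W1.I1
cycle 5: W2.I1
cycle 6: W0.I2
cycle 7: W2.I2
cycle 8: W1.I2
cycle 9: idle
cycle 10: idle
cycle 11: idle
cycle 12: idle
cycle 13: idle
cycle 14: idle
cycle 15: W1.I3

Answer: 16 cycles, utilization 5/8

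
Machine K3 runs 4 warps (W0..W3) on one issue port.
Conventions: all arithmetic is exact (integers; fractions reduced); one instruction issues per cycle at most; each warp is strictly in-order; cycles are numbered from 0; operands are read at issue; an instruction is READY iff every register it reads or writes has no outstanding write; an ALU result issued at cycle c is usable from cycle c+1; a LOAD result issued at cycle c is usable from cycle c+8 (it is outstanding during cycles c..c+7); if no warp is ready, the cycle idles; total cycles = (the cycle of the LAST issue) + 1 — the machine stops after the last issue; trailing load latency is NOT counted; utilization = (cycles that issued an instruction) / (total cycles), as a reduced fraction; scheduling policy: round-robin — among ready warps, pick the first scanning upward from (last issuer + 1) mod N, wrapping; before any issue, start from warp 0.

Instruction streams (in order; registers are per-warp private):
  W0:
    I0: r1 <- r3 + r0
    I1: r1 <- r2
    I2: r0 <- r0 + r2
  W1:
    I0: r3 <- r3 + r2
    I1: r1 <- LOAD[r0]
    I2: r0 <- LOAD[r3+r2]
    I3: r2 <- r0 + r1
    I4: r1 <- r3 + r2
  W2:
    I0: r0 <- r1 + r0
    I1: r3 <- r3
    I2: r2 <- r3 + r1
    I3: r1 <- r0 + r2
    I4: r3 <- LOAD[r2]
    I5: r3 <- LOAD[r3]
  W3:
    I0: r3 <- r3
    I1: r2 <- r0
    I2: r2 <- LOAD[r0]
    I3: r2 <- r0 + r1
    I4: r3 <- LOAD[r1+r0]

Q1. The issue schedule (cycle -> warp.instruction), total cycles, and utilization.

cycle 0: W0.I0
cycle 1: W1.I0
cycle 2: W2.I0
cycle 3: W3.I0
cycle 4: W0.I1
cycle 5: W1.I1
cycle 6: W2.I1
cycle 7: W3.I1
cycle 8: W0.I2
cycle 9: W1.I2
cycle 10: W2.I2
cycle 11: W3.I2
cycle 12: W2.I3
cycle 13: W2.I4
cycle 14: idle
cycle 15: idle
cycle 16: idle
cycle 17: W1.I3
cycle 18: W1.I4
cycle 19: W3.I3
cycle 20: W3.I4
cycle 21: W2.I5

Answer: 22 cycles, utilization 19/22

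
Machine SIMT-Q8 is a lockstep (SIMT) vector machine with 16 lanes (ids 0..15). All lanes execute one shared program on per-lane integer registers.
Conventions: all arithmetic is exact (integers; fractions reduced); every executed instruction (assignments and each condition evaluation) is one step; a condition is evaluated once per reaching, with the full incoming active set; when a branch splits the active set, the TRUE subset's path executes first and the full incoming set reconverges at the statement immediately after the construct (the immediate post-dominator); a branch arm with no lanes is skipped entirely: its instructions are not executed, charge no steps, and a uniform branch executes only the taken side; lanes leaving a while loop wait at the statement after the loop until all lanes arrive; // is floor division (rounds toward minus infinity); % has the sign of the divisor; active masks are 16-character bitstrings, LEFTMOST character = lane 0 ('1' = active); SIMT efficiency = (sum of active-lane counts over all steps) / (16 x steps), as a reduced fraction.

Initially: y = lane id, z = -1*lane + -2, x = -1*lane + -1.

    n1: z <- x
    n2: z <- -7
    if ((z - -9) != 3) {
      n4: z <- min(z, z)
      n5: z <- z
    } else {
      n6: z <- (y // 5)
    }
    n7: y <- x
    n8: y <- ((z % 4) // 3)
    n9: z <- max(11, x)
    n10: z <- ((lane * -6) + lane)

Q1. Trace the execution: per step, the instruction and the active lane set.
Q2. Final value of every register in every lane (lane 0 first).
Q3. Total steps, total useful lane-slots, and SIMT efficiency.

step 0: z <- x                       1111111111111111
step 1: z <- -7                      1111111111111111
step 2: eval ((z - -9) != 3)         1111111111111111
step 3: z <- min(z, z)               1111111111111111
step 4: z <- z                       1111111111111111
step 5: y <- x                       1111111111111111
step 6: y <- ((z % 4) // 3)          1111111111111111
step 7: z <- max(11, x)              1111111111111111
step 8: z <- ((lane * -6) + lane)    1111111111111111

Answer: 9 steps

y: 0,0,0,0,0,0,0,0,0,0,0,0,0,0,0,0
z: 0,-5,-10,-15,-20,-25,-30,-35,-40,-45,-50,-55,-60,-65,-70,-75
x: -1,-2,-3,-4,-5,-6,-7,-8,-9,-10,-11,-12,-13,-14,-15,-16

steps = 9; useful = 144; efficiency = 144/144 = 1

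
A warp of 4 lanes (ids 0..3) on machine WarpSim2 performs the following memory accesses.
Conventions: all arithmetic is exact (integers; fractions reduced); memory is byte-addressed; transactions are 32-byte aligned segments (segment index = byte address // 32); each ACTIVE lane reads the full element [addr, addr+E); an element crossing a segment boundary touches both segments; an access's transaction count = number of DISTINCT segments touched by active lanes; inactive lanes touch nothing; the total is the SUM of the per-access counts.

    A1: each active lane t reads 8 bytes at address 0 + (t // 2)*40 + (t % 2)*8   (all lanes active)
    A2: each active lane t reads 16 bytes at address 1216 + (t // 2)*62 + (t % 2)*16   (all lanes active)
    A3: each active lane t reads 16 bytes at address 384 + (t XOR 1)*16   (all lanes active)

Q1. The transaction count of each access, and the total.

A1: 2 transactions
A2: 3 transactions
A3: 2 transactions

Answer: 2,3,2; total 7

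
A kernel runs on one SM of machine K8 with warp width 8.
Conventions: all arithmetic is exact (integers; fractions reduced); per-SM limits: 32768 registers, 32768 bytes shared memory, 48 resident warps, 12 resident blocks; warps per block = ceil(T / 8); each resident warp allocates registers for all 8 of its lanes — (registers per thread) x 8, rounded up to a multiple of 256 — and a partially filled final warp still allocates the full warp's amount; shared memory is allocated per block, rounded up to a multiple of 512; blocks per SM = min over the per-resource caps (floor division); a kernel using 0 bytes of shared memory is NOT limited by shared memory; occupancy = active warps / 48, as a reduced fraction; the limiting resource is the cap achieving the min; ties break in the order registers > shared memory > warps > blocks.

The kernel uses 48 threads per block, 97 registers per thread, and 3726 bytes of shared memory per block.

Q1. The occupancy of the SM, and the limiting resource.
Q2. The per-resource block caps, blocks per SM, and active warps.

Answer: occupancy 5/8, limited by registers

registers: 5 blocks
shared memory: 8 blocks
warps: 8 blocks
blocks: 12 blocks

Answer: 5 blocks, 30 active warps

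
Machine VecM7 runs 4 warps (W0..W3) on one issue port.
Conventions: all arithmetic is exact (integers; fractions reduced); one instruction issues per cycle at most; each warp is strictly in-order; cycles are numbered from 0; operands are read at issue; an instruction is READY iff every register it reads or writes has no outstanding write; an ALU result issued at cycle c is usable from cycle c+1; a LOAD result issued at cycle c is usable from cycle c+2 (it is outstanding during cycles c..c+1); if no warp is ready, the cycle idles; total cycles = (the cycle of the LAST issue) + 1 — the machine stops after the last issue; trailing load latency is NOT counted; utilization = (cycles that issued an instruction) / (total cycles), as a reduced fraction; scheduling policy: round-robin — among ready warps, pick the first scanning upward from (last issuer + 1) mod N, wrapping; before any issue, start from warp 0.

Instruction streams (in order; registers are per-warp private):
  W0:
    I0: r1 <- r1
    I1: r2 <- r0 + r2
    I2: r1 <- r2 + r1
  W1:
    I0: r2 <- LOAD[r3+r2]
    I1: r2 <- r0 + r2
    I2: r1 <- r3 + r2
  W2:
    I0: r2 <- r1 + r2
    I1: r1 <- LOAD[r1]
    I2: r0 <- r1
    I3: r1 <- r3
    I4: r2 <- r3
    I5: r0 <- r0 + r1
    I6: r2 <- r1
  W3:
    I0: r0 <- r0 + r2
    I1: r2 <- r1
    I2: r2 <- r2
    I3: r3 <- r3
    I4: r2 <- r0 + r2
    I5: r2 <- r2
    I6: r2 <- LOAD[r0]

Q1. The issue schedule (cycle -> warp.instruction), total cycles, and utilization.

cycle 0: W0.I0
cycle 1: W1.I0
cycle 2: W2.I0
cycle 3: W3.I0
cycle 4: W0.I1
cycle 5: W1.I1
cycle 6: W2.I1
cycle 7: W3.I1
cycle 8: W0.I2
cycle 9: W1.I2
cycle 10: W2.I2
cycle 11: W3.I2
cycle 12: W2.I3
cycle 13: W3.I3
cycle 14: W2.I4
cycle 15: W3.I4
cycle 16: W2.I5
cycle 17: W3.I5
cycle 18: W2.I6
cycle 19: W3.I6

Answer: 20 cycles, utilization 1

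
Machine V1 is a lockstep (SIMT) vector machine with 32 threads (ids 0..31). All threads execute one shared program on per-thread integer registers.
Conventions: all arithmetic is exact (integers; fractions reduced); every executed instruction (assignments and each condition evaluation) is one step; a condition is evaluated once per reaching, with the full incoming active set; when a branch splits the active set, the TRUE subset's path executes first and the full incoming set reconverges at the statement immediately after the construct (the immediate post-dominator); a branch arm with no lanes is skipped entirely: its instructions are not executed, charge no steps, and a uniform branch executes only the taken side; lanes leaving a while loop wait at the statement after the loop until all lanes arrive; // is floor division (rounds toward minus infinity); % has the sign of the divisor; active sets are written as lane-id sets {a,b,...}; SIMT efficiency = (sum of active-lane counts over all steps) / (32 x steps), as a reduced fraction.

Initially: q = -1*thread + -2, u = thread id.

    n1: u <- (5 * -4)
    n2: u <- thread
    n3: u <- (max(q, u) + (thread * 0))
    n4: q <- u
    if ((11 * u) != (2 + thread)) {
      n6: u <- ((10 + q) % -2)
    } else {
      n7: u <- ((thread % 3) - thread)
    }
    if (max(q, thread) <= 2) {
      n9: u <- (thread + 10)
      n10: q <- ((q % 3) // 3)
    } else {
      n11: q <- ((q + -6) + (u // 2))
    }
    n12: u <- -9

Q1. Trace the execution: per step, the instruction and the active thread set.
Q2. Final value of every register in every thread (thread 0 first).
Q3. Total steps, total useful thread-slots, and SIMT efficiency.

step 0: u <- (5 * -4)                {0,1,2,3,4,5,6,7,8,9,10,11,12,13,14,15,16,17,18,19,20,21,22,23,24,25,26,27,28,29,30,31}
step 1: u <- thread                  {0,1,2,3,4,5,6,7,8,9,10,11,12,13,14,15,16,17,18,19,20,21,22,23,24,25,26,27,28,29,30,31}
step 2: u <- (max(q, u) + (thread * 0)) {0,1,2,3,4,5,6,7,8,9,10,11,12,13,14,15,16,17,18,19,20,21,22,23,24,25,26,27,28,29,30,31}
step 3: q <- u                       {0,1,2,3,4,5,6,7,8,9,10,11,12,13,14,15,16,17,18,19,20,21,22,23,24,25,26,27,28,29,30,31}
step 4: eval ((11 * u) != (2 + thread)) {0,1,2,3,4,5,6,7,8,9,10,11,12,13,14,15,16,17,18,19,20,21,22,23,24,25,26,27,28,29,30,31}
step 5: u <- ((10 + q) % -2)         {0,1,2,3,4,5,6,7,8,9,10,11,12,13,14,15,16,17,18,19,20,21,22,23,24,25,26,27,28,29,30,31}
step 6: eval (max(q, thread) <= 2)   {0,1,2,3,4,5,6,7,8,9,10,11,12,13,14,15,16,17,18,19,20,21,22,23,24,25,26,27,28,29,30,31}
step 7: u <- (thread + 10)           {0,1,2}
step 8: q <- ((q % 3) // 3)          {0,1,2}
step 9: q <- ((q + -6) + (u // 2))   {3,4,5,6,7,8,9,10,11,12,13,14,15,16,17,18,19,20,21,22,23,24,25,26,27,28,29,30,31}
step 10: u <- -9                      {0,1,2,3,4,5,6,7,8,9,10,11,12,13,14,15,16,17,18,19,20,21,22,23,24,25,26,27,28,29,30,31}

Answer: 11 steps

q: 0,0,0,-4,-2,-2,0,0,2,2,4,4,6,6,8,8,10,10,12,12,14,14,16,16,18,18,20,20,22,22,24,24
u: -9,-9,-9,-9,-9,-9,-9,-9,-9,-9,-9,-9,-9,-9,-9,-9,-9,-9,-9,-9,-9,-9,-9,-9,-9,-9,-9,-9,-9,-9,-9,-9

steps = 11; useful = 291; efficiency = 291/352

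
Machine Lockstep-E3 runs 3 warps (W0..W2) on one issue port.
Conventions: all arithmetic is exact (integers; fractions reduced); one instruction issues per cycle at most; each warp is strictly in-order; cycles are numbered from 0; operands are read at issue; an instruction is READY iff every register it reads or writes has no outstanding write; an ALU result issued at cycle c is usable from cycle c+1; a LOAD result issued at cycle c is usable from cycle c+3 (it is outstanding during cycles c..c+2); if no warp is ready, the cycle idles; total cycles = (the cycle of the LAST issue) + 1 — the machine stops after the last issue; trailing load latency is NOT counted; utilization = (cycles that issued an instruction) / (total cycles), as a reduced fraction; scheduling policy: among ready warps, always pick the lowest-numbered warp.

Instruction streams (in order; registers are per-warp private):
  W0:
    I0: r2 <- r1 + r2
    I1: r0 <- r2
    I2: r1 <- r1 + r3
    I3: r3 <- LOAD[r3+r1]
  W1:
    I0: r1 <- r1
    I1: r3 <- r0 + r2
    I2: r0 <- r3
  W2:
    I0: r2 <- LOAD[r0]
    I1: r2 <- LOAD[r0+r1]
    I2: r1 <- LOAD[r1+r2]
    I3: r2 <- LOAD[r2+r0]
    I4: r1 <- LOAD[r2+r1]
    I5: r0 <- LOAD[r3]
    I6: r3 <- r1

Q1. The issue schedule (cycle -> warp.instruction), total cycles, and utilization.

cycle 0: W0.I0
cycle 1: W0.I1
cycle 2: W0.I2
cycle 3: W0.I3
cycle 4: W1.I0
cycle 5: W1.I1
cycle 6: W1.I2
cycle 7: W2.I0
cycle 8: idle
cycle 9: idle
cycle 10: W2.I1
cycle 11: idle
cycle 12: idle
cycle 13: W2.I2
cycle 14: W2.I3
cycle 15: idle
cycle 16: idle
cycle 17: W2.I4
cycle 18: W2.I5
cycle 19: idle
cycle 20: W2.I6

Answer: 21 cycles, utilization 2/3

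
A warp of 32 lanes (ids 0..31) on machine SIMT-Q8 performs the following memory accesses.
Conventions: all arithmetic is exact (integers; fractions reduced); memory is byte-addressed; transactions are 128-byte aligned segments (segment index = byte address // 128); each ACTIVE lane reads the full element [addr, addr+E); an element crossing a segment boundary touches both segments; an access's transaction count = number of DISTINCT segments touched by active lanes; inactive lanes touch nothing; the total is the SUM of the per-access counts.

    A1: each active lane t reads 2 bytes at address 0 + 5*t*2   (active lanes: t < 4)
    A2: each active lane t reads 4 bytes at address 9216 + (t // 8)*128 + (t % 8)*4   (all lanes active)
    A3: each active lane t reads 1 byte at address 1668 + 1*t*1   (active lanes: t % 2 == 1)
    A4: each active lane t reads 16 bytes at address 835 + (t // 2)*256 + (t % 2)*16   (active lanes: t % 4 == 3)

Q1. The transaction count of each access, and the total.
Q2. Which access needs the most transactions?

A1: 1 transaction
A2: 4 transactions
A3: 1 transaction
A4: 8 transactions

Answer: 1,4,1,8; total 14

Answer: A4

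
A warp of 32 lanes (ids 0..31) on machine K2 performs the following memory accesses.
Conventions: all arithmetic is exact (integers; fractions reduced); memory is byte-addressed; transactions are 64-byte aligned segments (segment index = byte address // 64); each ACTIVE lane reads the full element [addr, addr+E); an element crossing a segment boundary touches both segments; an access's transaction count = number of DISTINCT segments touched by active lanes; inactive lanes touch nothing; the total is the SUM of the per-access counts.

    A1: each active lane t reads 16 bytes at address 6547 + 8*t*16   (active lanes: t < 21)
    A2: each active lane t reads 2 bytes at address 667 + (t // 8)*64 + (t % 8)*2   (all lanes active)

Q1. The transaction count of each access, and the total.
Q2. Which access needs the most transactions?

A1: 21 transactions
A2: 4 transactions

Answer: 21,4; total 25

Answer: A1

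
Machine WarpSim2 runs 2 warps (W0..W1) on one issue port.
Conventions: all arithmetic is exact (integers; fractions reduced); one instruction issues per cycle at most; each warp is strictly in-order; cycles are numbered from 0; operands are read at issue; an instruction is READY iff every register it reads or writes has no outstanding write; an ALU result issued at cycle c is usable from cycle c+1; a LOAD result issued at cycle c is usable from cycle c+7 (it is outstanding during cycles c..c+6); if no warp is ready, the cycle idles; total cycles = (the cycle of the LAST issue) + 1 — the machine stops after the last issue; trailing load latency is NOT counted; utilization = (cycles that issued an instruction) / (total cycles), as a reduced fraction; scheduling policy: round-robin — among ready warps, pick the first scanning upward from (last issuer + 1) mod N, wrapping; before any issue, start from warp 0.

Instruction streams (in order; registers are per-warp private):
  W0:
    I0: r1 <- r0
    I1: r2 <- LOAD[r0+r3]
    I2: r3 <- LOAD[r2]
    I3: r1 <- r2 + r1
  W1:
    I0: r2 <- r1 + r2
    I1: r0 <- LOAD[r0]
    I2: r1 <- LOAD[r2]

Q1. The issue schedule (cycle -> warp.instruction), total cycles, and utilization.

cycle 0: W0.I0
cycle 1: W1.I0
cycle 2: W0.I1
cycle 3: W1.I1
cycle 4: W1.I2
cycle 5: idle
cycle 6: idle
cycle 7: idle
cycle 8: idle
cycle 9: W0.I2
cycle 10: W0.I3

Answer: 11 cycles, utilization 7/11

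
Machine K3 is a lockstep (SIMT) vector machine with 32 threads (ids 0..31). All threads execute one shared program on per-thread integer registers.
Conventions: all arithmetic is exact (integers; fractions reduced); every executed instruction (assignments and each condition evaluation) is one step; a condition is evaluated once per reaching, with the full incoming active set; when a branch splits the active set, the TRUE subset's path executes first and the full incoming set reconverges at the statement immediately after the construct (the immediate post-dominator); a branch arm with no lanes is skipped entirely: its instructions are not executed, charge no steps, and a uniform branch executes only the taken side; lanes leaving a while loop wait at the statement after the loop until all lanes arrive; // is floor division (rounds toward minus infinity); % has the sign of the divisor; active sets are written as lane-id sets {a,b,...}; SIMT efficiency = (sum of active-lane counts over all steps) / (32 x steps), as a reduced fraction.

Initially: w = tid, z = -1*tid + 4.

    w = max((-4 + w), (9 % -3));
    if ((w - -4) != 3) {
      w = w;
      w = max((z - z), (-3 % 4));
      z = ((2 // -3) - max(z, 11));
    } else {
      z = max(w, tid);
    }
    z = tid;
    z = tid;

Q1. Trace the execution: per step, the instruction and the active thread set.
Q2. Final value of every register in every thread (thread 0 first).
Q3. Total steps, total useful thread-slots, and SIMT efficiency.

step 0: w <- max((-4 + w), (9 % -3)) {0,1,2,3,4,5,6,7,8,9,10,11,12,13,14,15,16,17,18,19,20,21,22,23,24,25,26,27,28,29,30,31}
step 1: eval ((w - -4) != 3)         {0,1,2,3,4,5,6,7,8,9,10,11,12,13,14,15,16,17,18,19,20,21,22,23,24,25,26,27,28,29,30,31}
step 2: w <- w                       {0,1,2,3,4,5,6,7,8,9,10,11,12,13,14,15,16,17,18,19,20,21,22,23,24,25,26,27,28,29,30,31}
step 3: w <- max((z - z), (-3 % 4))  {0,1,2,3,4,5,6,7,8,9,10,11,12,13,14,15,16,17,18,19,20,21,22,23,24,25,26,27,28,29,30,31}
step 4: z <- ((2 // -3) - max(z, 11)) {0,1,2,3,4,5,6,7,8,9,10,11,12,13,14,15,16,17,18,19,20,21,22,23,24,25,26,27,28,29,30,31}
step 5: z <- tid                     {0,1,2,3,4,5,6,7,8,9,10,11,12,13,14,15,16,17,18,19,20,21,22,23,24,25,26,27,28,29,30,31}
step 6: z <- tid                     {0,1,2,3,4,5,6,7,8,9,10,11,12,13,14,15,16,17,18,19,20,21,22,23,24,25,26,27,28,29,30,31}

Answer: 7 steps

w: 1,1,1,1,1,1,1,1,1,1,1,1,1,1,1,1,1,1,1,1,1,1,1,1,1,1,1,1,1,1,1,1
z: 0,1,2,3,4,5,6,7,8,9,10,11,12,13,14,15,16,17,18,19,20,21,22,23,24,25,26,27,28,29,30,31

steps = 7; useful = 224; efficiency = 224/224 = 1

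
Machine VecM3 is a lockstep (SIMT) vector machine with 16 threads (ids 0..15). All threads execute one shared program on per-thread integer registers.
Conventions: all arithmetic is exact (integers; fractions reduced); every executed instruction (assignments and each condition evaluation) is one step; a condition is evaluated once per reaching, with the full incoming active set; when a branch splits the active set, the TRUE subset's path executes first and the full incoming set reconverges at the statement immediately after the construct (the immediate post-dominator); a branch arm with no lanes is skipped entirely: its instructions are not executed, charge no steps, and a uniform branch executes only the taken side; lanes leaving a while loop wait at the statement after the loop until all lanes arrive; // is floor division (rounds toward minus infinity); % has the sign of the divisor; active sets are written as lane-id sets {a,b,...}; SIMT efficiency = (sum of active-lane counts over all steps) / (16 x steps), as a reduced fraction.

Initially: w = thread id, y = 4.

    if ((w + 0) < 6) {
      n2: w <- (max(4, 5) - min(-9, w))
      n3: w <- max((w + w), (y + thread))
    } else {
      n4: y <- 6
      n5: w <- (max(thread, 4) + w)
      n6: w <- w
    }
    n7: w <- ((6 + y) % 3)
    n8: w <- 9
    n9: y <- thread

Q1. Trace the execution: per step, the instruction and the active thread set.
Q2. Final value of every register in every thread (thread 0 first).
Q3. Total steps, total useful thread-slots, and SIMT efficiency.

step 0: eval ((w + 0) < 6)           {0,1,2,3,4,5,6,7,8,9,10,11,12,13,14,15}
step 1: w <- (max(4, 5) - min(-9, w)) {0,1,2,3,4,5}
step 2: w <- max((w + w), (y + thread)) {0,1,2,3,4,5}
step 3: y <- 6                       {6,7,8,9,10,11,12,13,14,15}
step 4: w <- (max(thread, 4) + w)    {6,7,8,9,10,11,12,13,14,15}
step 5: w <- w                       {6,7,8,9,10,11,12,13,14,15}
step 6: w <- ((6 + y) % 3)           {0,1,2,3,4,5,6,7,8,9,10,11,12,13,14,15}
step 7: w <- 9                       {0,1,2,3,4,5,6,7,8,9,10,11,12,13,14,15}
step 8: y <- thread                  {0,1,2,3,4,5,6,7,8,9,10,11,12,13,14,15}

Answer: 9 steps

w: 9,9,9,9,9,9,9,9,9,9,9,9,9,9,9,9
y: 0,1,2,3,4,5,6,7,8,9,10,11,12,13,14,15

steps = 9; useful = 106; efficiency = 106/144 = 53/72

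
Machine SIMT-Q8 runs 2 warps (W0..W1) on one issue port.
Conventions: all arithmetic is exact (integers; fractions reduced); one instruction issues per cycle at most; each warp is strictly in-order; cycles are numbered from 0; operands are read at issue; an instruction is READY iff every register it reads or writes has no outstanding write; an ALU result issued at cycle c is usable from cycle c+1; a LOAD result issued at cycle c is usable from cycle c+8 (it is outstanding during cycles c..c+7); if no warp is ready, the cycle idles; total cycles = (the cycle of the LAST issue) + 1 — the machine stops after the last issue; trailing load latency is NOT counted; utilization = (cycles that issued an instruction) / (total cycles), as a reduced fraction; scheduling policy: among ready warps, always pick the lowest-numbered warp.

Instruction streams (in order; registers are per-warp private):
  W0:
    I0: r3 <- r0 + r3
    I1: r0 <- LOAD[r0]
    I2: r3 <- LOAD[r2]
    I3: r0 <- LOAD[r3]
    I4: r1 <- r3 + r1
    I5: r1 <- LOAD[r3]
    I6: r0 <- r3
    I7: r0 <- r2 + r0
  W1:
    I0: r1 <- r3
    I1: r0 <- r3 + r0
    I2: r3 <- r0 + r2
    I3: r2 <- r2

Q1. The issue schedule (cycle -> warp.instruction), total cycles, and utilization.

cycle 0: W0.I0
cycle 1: W0.I1
cycle 2: W0.I2
cycle 3: W1.I0
cycle 4: W1.I1
cycle 5: W1.I2
cycle 6: W1.I3
cycle 7: idle
cycle 8: idle
cycle 9: idle
cycle 10: W0.I3
cycle 11: W0.I4
cycle 12: W0.I5
cycle 13: idle
cycle 14: idle
cycle 15: idle
cycle 16: idle
cycle 17: idle
cycle 18: W0.I6
cycle 19: W0.I7

Answer: 20 cycles, utilization 3/5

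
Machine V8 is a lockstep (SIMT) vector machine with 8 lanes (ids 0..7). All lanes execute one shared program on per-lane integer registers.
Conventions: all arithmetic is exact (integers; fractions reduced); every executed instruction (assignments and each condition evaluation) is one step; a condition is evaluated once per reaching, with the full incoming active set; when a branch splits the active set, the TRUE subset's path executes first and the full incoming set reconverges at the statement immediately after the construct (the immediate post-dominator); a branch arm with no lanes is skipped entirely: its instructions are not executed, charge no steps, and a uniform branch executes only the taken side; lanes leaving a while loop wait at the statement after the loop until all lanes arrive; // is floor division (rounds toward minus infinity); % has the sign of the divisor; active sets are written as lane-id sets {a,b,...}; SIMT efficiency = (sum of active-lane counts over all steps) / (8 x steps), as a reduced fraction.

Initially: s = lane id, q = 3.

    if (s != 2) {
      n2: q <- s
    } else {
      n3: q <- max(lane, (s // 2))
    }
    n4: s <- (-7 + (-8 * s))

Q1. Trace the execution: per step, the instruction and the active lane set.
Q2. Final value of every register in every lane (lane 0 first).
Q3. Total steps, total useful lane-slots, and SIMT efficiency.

step 0: eval (s != 2)                {0,1,2,3,4,5,6,7}
step 1: q <- s                       {0,1,3,4,5,6,7}
step 2: q <- max(lane, (s // 2))     {2}
step 3: s <- (-7 + (-8 * s))         {0,1,2,3,4,5,6,7}

Answer: 4 steps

s: -7,-15,-23,-31,-39,-47,-55,-63
q: 0,1,2,3,4,5,6,7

steps = 4; useful = 24; efficiency = 24/32 = 3/4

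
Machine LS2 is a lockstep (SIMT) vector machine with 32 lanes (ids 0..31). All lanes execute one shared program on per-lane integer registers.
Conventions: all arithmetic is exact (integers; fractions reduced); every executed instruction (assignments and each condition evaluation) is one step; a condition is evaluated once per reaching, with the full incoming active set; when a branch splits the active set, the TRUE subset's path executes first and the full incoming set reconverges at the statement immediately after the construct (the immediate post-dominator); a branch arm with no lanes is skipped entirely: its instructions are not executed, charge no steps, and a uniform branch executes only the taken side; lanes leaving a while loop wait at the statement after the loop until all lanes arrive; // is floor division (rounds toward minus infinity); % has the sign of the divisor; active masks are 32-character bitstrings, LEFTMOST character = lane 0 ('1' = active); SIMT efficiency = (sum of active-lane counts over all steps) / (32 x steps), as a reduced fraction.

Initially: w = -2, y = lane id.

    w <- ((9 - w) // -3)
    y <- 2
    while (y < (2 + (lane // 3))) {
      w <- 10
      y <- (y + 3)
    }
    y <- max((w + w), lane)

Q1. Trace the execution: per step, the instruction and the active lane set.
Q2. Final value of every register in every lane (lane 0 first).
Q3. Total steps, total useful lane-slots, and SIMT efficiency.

step 0: w <- ((9 - w) // -3)         11111111111111111111111111111111
step 1: y <- 2                       11111111111111111111111111111111
step 2: eval (y < (2 + (lane // 3))) 11111111111111111111111111111111
step 3: w <- 10                      00011111111111111111111111111111
step 4: y <- (y + 3)                 00011111111111111111111111111111
step 5: eval (y < (2 + (lane // 3))) 00011111111111111111111111111111
step 6: w <- 10                      00000000000011111111111111111111
step 7: y <- (y + 3)                 00000000000011111111111111111111
step 8: eval (y < (2 + (lane // 3))) 00000000000011111111111111111111
step 9: w <- 10                      00000000000000000000011111111111
step 10: y <- (y + 3)                 00000000000000000000011111111111
step 11: eval (y < (2 + (lane // 3))) 00000000000000000000011111111111
step 12: w <- 10                      00000000000000000000000000000011
step 13: y <- (y + 3)                 00000000000000000000000000000011
step 14: eval (y < (2 + (lane // 3))) 00000000000000000000000000000011
step 15: y <- max((w + w), lane)      11111111111111111111111111111111

Answer: 16 steps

w: -4,-4,-4,10,10,10,10,10,10,10,10,10,10,10,10,10,10,10,10,10,10,10,10,10,10,10,10,10,10,10,10,10
y: 0,1,2,20,20,20,20,20,20,20,20,20,20,20,20,20,20,20,20,20,20,21,22,23,24,25,26,27,28,29,30,31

steps = 16; useful = 314; efficiency = 314/512 = 157/256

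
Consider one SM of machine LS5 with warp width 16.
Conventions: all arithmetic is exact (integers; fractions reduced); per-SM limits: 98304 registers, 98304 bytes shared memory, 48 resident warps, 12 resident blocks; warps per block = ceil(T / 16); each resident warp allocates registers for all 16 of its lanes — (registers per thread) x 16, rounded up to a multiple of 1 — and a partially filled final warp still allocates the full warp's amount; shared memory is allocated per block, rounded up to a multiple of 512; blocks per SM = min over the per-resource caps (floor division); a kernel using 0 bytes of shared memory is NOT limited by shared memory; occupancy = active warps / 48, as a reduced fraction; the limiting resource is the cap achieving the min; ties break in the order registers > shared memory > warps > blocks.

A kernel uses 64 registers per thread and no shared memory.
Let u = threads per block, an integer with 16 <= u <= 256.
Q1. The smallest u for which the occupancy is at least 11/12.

Answer: u = 49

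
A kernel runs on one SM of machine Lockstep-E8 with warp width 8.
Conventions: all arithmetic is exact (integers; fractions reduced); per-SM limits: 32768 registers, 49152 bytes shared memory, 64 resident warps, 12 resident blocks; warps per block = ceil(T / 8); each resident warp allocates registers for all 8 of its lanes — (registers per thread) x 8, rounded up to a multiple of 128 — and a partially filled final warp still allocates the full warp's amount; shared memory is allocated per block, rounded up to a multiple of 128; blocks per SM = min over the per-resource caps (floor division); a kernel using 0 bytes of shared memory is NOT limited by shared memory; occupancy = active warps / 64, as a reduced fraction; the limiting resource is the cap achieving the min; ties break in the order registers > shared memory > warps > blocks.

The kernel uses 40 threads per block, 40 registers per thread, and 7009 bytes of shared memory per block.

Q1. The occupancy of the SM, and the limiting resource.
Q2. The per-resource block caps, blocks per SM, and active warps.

Answer: occupancy 15/32, limited by shared memory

registers: 17 blocks
shared memory: 6 blocks
warps: 12 blocks
blocks: 12 blocks

Answer: 6 blocks, 30 active warps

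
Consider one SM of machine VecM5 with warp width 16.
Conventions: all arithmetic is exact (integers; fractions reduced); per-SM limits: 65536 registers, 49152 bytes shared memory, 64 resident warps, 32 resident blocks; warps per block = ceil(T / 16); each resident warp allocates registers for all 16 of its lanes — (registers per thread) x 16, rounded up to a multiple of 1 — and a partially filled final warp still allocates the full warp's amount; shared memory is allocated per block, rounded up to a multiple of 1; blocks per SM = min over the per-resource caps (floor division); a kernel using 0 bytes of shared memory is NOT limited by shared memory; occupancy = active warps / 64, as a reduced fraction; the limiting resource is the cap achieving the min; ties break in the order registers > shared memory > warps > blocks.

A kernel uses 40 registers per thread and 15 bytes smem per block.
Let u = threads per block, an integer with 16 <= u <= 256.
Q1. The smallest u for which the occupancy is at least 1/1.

Answer: u = 17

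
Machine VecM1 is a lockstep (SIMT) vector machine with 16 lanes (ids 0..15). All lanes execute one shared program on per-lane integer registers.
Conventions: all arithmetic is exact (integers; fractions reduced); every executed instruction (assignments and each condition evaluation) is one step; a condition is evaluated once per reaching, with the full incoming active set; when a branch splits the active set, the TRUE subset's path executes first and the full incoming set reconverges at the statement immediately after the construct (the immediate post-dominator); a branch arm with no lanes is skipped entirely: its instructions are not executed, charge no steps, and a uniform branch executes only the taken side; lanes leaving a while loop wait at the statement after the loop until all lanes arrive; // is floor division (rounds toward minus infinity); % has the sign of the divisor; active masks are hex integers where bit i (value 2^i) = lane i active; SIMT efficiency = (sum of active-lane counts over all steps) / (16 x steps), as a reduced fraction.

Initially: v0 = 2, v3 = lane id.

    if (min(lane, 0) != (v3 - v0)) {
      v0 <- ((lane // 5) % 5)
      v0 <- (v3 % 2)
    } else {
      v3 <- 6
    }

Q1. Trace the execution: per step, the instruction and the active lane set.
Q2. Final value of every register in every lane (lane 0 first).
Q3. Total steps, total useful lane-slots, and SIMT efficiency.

step 0: eval (min(lane, 0) != (v3 - v0)) 0xffff
step 1: v0 <- ((lane // 5) % 5)      0xfffb
step 2: v0 <- (v3 % 2)               0xfffb
step 3: v3 <- 6                      0x0004

Answer: 4 steps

v0: 0,1,2,1,0,1,0,1,0,1,0,1,0,1,0,1
v3: 0,1,6,3,4,5,6,7,8,9,10,11,12,13,14,15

steps = 4; useful = 47; efficiency = 47/64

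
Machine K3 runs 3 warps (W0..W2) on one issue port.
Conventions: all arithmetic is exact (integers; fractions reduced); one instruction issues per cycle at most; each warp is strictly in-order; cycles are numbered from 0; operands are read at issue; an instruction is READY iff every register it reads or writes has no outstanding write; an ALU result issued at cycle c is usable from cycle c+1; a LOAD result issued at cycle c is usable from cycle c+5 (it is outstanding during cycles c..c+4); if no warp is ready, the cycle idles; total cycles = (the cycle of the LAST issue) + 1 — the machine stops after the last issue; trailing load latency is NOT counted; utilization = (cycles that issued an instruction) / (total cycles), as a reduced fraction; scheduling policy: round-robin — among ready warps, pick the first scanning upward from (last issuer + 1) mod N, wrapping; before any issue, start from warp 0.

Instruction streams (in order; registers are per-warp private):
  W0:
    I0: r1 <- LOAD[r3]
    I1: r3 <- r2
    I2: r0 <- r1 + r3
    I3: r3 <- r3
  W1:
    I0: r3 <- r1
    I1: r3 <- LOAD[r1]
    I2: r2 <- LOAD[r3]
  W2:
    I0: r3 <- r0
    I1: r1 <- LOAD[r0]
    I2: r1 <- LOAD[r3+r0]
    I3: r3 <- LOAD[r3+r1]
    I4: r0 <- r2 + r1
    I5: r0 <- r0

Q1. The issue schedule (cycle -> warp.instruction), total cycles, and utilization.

cycle 0: W0.I0
cycle 1: W1.I0
cycle 2: W2.I0
cycle 3: W0.I1
cycle 4: W1.I1
cycle 5: W2.I1
cycle 6: W0.I2
cycle 7: W0.I3
cycle 8: idle
cycle 9: W1.I2
cycle 10: W2.I2
cycle 11: idle
cycle 12: idle
cycle 13: idle
cycle 14: idle
cycle 15: W2.I3
cycle 16: W2.I4
cycle 17: W2.I5

Answer: 18 cycles, utilization 13/18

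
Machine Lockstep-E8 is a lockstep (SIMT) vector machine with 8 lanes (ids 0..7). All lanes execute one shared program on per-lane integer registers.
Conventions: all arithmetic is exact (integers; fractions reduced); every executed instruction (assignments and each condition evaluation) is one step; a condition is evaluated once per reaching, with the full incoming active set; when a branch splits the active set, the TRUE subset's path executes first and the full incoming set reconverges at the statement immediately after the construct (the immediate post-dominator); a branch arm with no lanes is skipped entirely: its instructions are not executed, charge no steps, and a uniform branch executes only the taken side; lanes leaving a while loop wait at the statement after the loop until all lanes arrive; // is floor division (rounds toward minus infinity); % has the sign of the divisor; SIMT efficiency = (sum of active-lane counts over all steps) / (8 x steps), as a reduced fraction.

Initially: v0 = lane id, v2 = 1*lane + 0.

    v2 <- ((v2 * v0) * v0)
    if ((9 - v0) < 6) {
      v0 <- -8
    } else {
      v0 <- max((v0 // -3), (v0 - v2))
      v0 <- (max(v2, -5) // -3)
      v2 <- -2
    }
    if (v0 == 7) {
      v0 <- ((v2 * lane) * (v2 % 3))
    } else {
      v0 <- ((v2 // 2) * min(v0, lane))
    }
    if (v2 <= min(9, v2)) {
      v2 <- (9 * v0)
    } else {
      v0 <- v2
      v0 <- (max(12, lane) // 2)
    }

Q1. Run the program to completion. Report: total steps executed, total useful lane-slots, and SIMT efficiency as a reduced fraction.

Answer: 12 steps, 68 useful, 17/24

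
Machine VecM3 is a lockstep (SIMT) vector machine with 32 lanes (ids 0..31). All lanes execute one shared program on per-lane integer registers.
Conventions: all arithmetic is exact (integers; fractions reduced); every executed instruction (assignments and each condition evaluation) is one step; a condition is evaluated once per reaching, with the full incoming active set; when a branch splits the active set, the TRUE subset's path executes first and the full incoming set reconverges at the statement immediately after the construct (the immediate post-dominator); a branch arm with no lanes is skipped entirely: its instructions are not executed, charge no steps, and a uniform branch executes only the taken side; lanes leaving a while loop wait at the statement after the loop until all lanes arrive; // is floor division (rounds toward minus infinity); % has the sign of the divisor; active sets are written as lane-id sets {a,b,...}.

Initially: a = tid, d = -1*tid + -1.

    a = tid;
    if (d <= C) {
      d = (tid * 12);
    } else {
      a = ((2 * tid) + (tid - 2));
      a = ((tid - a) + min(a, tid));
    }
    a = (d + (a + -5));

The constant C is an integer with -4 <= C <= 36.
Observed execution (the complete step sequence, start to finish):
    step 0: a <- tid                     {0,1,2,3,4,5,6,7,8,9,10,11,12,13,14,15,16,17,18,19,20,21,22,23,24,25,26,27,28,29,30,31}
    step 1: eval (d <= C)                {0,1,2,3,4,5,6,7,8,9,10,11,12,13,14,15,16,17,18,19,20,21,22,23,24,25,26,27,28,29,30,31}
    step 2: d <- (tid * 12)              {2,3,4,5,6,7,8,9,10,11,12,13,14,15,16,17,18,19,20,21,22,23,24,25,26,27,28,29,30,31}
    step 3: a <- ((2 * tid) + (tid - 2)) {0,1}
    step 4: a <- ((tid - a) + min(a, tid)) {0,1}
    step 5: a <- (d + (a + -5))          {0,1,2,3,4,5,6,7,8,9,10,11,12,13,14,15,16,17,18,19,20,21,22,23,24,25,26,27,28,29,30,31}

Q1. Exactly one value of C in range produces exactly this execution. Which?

Answer: C = -3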